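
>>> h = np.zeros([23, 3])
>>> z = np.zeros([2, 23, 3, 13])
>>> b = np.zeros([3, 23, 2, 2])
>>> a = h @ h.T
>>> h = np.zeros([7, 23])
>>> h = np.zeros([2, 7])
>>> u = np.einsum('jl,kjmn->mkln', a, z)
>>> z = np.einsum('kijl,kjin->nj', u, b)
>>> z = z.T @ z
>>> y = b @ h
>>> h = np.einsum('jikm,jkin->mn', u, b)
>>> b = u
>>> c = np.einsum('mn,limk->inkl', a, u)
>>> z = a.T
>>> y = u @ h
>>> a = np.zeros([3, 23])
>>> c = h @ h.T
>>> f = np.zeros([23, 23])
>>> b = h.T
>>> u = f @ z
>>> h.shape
(13, 2)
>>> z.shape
(23, 23)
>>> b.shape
(2, 13)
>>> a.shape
(3, 23)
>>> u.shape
(23, 23)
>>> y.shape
(3, 2, 23, 2)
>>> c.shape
(13, 13)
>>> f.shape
(23, 23)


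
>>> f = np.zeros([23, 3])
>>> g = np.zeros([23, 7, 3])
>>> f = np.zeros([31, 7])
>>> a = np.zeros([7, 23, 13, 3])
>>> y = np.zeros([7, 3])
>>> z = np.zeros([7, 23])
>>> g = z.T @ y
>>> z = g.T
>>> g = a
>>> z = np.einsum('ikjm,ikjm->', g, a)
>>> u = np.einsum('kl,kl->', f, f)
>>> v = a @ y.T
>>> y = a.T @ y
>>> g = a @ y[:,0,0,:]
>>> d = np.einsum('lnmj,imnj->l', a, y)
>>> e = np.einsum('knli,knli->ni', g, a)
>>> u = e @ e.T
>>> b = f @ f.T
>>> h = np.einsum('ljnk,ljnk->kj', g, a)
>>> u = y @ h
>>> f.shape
(31, 7)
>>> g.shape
(7, 23, 13, 3)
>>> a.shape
(7, 23, 13, 3)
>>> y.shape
(3, 13, 23, 3)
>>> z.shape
()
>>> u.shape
(3, 13, 23, 23)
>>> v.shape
(7, 23, 13, 7)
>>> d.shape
(7,)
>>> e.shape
(23, 3)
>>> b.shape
(31, 31)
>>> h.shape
(3, 23)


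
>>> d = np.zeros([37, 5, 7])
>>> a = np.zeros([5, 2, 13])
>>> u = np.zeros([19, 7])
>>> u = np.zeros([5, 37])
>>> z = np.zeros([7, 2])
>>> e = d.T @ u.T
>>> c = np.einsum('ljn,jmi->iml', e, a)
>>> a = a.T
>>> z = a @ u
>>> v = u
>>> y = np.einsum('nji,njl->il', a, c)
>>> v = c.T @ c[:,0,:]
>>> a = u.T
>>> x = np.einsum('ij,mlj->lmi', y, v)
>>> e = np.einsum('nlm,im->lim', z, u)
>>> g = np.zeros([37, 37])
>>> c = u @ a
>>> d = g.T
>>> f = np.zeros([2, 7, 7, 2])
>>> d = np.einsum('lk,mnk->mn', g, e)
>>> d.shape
(2, 5)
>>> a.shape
(37, 5)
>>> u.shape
(5, 37)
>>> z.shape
(13, 2, 37)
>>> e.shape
(2, 5, 37)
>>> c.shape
(5, 5)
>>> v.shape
(7, 2, 7)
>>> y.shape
(5, 7)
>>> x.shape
(2, 7, 5)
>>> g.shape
(37, 37)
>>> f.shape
(2, 7, 7, 2)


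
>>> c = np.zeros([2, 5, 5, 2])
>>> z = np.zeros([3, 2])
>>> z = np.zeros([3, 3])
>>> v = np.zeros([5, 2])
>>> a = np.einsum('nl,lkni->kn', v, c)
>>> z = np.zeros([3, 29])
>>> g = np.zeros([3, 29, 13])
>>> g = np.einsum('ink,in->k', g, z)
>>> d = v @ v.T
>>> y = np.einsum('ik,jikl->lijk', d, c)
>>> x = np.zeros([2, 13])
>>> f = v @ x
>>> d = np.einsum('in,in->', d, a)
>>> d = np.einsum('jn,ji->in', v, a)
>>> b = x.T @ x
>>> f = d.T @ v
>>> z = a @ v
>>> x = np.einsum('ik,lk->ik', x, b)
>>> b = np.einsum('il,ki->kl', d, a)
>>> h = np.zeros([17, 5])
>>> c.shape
(2, 5, 5, 2)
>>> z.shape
(5, 2)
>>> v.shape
(5, 2)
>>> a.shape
(5, 5)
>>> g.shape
(13,)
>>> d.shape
(5, 2)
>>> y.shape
(2, 5, 2, 5)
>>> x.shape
(2, 13)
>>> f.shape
(2, 2)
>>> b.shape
(5, 2)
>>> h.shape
(17, 5)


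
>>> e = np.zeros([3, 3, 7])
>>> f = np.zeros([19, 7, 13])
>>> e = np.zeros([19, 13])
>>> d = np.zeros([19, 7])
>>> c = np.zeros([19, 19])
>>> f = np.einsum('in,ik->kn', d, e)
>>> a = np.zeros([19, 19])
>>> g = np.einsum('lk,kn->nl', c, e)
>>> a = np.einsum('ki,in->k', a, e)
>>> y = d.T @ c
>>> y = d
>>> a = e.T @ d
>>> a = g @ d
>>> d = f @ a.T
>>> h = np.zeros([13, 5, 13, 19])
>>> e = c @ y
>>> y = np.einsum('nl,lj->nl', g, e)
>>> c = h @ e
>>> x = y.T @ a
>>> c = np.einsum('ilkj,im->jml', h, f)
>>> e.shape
(19, 7)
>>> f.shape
(13, 7)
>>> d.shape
(13, 13)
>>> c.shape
(19, 7, 5)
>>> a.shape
(13, 7)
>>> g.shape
(13, 19)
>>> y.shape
(13, 19)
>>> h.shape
(13, 5, 13, 19)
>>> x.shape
(19, 7)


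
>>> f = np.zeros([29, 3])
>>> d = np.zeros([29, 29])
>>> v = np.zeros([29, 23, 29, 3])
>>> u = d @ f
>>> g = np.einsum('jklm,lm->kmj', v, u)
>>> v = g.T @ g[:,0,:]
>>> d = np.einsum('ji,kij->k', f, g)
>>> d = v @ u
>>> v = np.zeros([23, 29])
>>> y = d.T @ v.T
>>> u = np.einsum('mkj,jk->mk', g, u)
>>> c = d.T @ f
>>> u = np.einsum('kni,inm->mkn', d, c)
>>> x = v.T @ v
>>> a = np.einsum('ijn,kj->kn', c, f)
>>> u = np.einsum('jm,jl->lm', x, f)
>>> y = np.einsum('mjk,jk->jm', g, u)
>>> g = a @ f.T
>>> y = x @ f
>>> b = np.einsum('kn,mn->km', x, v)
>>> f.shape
(29, 3)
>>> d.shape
(29, 3, 3)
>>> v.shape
(23, 29)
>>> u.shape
(3, 29)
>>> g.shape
(29, 29)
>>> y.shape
(29, 3)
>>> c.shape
(3, 3, 3)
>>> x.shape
(29, 29)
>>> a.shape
(29, 3)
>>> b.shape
(29, 23)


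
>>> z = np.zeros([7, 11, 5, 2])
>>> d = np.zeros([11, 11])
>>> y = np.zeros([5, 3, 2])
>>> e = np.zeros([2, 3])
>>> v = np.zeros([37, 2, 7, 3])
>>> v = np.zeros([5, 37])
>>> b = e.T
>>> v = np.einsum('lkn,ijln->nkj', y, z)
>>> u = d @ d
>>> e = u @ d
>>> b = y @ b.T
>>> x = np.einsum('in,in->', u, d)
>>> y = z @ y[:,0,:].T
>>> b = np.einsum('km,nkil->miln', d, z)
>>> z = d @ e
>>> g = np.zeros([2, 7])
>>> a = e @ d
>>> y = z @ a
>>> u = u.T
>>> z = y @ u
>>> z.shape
(11, 11)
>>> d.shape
(11, 11)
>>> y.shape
(11, 11)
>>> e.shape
(11, 11)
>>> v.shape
(2, 3, 11)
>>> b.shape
(11, 5, 2, 7)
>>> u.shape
(11, 11)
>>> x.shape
()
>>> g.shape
(2, 7)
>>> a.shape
(11, 11)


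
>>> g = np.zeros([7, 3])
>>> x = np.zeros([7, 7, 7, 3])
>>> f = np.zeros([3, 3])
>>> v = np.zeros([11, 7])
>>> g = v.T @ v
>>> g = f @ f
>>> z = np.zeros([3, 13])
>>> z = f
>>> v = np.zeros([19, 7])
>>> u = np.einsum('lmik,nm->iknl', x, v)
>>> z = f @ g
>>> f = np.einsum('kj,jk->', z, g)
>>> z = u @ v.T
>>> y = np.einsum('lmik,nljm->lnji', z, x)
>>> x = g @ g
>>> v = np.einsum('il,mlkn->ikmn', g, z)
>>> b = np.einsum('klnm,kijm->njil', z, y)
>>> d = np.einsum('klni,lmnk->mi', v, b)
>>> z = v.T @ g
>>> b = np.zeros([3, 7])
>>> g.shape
(3, 3)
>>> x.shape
(3, 3)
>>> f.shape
()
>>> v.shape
(3, 19, 7, 19)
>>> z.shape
(19, 7, 19, 3)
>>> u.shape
(7, 3, 19, 7)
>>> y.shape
(7, 7, 7, 19)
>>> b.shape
(3, 7)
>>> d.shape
(7, 19)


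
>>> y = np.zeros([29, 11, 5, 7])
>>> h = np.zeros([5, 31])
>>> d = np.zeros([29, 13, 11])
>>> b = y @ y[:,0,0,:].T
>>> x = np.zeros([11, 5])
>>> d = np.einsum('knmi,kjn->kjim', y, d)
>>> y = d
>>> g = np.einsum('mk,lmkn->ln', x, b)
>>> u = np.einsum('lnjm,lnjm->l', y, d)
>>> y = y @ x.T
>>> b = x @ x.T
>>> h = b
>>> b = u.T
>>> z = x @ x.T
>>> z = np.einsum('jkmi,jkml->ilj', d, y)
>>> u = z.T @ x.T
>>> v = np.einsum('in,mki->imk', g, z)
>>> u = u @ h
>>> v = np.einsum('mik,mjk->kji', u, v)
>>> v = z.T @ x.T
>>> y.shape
(29, 13, 7, 11)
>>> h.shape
(11, 11)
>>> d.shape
(29, 13, 7, 5)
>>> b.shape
(29,)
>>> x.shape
(11, 5)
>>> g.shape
(29, 29)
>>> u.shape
(29, 11, 11)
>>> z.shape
(5, 11, 29)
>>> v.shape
(29, 11, 11)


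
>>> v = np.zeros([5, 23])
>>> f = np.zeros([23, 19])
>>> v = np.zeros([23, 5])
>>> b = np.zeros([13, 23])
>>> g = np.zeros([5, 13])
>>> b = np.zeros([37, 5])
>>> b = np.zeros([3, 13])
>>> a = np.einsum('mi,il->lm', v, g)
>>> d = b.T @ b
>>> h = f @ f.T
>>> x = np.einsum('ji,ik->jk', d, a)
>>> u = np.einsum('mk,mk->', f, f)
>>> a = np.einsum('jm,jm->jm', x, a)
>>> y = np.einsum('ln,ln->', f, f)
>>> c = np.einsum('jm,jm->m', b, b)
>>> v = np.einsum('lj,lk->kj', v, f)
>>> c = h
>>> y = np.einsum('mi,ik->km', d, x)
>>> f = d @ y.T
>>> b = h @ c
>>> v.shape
(19, 5)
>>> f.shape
(13, 23)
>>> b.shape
(23, 23)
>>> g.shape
(5, 13)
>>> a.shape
(13, 23)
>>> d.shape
(13, 13)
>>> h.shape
(23, 23)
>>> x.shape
(13, 23)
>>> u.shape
()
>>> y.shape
(23, 13)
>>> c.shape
(23, 23)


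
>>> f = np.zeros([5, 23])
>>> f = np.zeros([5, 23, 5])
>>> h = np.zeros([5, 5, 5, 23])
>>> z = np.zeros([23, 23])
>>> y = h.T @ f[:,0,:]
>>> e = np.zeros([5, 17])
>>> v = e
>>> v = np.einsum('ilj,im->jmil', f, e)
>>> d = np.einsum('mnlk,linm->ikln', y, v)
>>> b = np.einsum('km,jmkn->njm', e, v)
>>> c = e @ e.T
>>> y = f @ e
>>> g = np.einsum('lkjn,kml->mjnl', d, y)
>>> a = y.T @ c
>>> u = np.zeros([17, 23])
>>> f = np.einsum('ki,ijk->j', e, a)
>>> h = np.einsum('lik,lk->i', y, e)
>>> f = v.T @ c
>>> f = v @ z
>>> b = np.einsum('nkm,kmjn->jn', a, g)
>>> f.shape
(5, 17, 5, 23)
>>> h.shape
(23,)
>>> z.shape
(23, 23)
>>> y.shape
(5, 23, 17)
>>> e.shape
(5, 17)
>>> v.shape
(5, 17, 5, 23)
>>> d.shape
(17, 5, 5, 5)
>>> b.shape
(5, 17)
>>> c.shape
(5, 5)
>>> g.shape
(23, 5, 5, 17)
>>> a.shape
(17, 23, 5)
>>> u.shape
(17, 23)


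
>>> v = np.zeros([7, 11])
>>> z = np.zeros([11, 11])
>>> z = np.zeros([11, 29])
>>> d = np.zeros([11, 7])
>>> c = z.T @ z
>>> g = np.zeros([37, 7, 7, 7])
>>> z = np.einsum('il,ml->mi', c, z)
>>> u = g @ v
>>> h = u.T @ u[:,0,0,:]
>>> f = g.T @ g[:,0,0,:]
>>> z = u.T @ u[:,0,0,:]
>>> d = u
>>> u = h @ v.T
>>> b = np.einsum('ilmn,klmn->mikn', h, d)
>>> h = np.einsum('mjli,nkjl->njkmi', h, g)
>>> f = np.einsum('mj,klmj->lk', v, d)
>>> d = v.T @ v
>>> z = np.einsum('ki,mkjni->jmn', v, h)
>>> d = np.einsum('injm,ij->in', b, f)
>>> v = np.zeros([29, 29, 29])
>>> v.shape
(29, 29, 29)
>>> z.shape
(7, 37, 11)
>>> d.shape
(7, 11)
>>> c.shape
(29, 29)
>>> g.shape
(37, 7, 7, 7)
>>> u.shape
(11, 7, 7, 7)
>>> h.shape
(37, 7, 7, 11, 11)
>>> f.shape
(7, 37)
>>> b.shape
(7, 11, 37, 11)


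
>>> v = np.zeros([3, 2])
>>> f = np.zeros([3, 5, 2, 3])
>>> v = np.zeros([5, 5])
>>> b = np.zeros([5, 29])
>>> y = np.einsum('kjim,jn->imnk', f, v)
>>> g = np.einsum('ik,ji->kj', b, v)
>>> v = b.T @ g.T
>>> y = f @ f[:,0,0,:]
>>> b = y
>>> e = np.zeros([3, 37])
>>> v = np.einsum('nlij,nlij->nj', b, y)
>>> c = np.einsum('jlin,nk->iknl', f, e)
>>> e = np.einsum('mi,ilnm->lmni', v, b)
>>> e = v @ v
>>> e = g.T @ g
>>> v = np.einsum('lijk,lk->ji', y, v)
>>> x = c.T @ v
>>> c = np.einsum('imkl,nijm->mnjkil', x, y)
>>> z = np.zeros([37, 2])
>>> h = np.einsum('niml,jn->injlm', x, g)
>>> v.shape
(2, 5)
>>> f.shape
(3, 5, 2, 3)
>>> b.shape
(3, 5, 2, 3)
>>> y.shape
(3, 5, 2, 3)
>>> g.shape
(29, 5)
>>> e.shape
(5, 5)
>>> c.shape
(3, 3, 2, 37, 5, 5)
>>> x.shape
(5, 3, 37, 5)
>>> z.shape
(37, 2)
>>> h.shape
(3, 5, 29, 5, 37)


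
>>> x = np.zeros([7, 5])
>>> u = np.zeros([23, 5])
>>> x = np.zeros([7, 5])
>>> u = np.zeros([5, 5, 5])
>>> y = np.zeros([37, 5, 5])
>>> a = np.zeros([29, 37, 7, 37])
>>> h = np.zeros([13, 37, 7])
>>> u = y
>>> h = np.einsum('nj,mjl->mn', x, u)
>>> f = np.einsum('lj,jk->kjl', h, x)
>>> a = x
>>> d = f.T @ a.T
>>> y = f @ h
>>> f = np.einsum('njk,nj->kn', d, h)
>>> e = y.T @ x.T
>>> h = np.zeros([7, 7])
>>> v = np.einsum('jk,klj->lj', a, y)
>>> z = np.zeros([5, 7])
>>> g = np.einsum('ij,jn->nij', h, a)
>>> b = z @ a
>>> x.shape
(7, 5)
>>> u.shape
(37, 5, 5)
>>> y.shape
(5, 7, 7)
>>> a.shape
(7, 5)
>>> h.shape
(7, 7)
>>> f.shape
(7, 37)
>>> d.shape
(37, 7, 7)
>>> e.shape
(7, 7, 7)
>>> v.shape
(7, 7)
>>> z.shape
(5, 7)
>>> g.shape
(5, 7, 7)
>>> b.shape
(5, 5)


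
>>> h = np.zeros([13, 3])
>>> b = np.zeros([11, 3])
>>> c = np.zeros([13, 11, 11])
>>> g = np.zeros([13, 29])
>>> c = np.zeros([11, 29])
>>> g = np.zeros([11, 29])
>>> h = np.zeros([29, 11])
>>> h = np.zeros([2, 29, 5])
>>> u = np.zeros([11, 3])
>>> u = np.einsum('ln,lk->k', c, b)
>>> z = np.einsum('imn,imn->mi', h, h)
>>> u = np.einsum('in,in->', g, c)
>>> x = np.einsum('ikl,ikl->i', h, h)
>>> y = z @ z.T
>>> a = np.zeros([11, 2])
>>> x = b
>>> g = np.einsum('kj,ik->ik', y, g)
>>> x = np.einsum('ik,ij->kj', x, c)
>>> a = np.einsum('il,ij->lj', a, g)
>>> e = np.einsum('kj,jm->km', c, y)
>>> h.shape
(2, 29, 5)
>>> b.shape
(11, 3)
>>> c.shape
(11, 29)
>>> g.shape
(11, 29)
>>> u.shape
()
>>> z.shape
(29, 2)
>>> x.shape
(3, 29)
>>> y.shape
(29, 29)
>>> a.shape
(2, 29)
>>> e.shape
(11, 29)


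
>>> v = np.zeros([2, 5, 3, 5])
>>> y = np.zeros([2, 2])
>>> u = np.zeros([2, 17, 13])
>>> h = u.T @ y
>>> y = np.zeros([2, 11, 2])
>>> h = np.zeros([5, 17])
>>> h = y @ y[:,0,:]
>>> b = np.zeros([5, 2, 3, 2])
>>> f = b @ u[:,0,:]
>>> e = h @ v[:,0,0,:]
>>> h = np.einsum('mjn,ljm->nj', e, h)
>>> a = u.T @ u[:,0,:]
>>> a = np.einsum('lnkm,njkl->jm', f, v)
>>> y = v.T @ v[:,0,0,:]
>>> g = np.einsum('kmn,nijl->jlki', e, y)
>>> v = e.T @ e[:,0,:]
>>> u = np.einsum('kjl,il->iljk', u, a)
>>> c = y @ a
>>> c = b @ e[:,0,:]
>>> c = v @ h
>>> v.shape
(5, 11, 5)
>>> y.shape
(5, 3, 5, 5)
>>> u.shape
(5, 13, 17, 2)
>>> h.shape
(5, 11)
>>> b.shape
(5, 2, 3, 2)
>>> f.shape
(5, 2, 3, 13)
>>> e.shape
(2, 11, 5)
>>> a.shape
(5, 13)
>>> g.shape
(5, 5, 2, 3)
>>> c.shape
(5, 11, 11)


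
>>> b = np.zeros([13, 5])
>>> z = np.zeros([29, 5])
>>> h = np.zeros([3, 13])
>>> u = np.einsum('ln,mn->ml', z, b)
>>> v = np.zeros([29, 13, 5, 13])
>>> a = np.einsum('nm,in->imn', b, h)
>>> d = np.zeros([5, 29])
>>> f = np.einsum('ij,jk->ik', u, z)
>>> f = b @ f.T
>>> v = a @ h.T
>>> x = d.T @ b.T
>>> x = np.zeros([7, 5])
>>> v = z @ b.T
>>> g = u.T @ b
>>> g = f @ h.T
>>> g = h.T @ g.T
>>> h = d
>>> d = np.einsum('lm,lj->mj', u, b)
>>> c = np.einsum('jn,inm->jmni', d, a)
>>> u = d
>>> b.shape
(13, 5)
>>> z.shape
(29, 5)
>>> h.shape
(5, 29)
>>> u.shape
(29, 5)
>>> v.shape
(29, 13)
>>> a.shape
(3, 5, 13)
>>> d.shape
(29, 5)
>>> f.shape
(13, 13)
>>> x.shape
(7, 5)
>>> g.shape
(13, 13)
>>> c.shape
(29, 13, 5, 3)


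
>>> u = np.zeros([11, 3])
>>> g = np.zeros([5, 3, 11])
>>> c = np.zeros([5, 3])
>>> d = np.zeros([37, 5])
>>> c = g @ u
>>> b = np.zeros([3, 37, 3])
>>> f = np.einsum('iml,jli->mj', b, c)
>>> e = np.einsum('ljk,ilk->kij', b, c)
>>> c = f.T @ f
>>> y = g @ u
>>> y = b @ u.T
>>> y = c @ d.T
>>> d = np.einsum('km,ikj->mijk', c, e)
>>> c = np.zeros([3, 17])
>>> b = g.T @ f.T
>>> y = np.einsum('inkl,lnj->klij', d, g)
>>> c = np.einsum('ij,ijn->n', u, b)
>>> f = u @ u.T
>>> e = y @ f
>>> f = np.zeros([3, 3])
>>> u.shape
(11, 3)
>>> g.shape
(5, 3, 11)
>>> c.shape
(37,)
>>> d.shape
(5, 3, 37, 5)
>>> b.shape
(11, 3, 37)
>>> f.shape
(3, 3)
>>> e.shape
(37, 5, 5, 11)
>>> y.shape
(37, 5, 5, 11)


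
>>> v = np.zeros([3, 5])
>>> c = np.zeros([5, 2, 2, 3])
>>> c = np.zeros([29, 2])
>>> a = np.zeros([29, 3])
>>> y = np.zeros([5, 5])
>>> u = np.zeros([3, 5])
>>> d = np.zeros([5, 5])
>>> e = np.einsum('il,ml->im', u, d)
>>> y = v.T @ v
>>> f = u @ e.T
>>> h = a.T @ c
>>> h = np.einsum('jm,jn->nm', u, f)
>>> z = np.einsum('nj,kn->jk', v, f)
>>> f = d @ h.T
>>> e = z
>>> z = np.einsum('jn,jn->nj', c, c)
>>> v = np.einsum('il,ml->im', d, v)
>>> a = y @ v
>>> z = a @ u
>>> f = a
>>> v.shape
(5, 3)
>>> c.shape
(29, 2)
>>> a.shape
(5, 3)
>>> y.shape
(5, 5)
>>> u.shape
(3, 5)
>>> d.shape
(5, 5)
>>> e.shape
(5, 3)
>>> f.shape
(5, 3)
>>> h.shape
(3, 5)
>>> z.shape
(5, 5)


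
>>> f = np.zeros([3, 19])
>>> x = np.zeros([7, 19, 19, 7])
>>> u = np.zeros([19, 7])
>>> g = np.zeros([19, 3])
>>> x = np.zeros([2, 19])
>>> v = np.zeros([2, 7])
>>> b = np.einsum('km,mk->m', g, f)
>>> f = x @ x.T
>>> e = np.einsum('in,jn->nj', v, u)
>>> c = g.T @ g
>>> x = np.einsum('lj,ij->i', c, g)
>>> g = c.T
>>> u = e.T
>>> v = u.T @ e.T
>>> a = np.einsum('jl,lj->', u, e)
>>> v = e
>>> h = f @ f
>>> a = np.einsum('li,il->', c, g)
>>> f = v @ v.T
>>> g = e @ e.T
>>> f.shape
(7, 7)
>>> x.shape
(19,)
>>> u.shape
(19, 7)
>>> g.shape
(7, 7)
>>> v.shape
(7, 19)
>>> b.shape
(3,)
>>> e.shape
(7, 19)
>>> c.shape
(3, 3)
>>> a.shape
()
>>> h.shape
(2, 2)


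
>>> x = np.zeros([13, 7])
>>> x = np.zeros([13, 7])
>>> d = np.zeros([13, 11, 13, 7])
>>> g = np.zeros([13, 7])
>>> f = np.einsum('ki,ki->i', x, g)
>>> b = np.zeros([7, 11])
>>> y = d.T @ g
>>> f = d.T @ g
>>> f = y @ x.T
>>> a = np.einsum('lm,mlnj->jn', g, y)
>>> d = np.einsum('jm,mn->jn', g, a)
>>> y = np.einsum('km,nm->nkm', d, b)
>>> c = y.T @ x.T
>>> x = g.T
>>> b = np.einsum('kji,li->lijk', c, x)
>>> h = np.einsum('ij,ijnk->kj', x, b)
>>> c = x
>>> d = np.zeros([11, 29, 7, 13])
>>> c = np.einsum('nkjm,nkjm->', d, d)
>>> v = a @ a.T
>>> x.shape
(7, 13)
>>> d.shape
(11, 29, 7, 13)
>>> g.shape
(13, 7)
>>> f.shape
(7, 13, 11, 13)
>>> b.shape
(7, 13, 13, 11)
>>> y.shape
(7, 13, 11)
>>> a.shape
(7, 11)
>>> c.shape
()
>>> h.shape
(11, 13)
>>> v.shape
(7, 7)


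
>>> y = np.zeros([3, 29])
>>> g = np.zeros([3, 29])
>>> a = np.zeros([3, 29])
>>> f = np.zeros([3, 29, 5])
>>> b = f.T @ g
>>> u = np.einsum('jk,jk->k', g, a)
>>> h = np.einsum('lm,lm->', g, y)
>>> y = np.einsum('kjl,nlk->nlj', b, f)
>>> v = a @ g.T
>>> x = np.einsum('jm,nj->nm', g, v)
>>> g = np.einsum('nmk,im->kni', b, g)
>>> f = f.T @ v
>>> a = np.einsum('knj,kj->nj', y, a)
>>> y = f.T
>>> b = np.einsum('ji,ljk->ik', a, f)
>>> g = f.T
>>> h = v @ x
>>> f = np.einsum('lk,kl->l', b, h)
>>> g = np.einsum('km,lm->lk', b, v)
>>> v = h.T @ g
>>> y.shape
(3, 29, 5)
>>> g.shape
(3, 29)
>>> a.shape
(29, 29)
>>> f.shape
(29,)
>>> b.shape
(29, 3)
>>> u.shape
(29,)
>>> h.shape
(3, 29)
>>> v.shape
(29, 29)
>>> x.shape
(3, 29)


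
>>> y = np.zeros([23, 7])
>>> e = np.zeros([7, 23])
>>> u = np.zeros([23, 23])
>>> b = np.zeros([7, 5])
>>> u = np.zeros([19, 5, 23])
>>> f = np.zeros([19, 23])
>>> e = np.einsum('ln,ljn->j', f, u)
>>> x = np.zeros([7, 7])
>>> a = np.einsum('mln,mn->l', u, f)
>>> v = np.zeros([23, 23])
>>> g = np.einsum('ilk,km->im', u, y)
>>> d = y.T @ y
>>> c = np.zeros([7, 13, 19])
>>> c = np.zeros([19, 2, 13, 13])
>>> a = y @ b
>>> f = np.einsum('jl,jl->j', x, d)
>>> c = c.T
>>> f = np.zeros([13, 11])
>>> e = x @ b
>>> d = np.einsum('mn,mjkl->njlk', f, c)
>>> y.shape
(23, 7)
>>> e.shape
(7, 5)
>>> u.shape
(19, 5, 23)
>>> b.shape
(7, 5)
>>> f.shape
(13, 11)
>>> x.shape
(7, 7)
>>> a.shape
(23, 5)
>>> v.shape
(23, 23)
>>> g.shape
(19, 7)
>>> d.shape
(11, 13, 19, 2)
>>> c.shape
(13, 13, 2, 19)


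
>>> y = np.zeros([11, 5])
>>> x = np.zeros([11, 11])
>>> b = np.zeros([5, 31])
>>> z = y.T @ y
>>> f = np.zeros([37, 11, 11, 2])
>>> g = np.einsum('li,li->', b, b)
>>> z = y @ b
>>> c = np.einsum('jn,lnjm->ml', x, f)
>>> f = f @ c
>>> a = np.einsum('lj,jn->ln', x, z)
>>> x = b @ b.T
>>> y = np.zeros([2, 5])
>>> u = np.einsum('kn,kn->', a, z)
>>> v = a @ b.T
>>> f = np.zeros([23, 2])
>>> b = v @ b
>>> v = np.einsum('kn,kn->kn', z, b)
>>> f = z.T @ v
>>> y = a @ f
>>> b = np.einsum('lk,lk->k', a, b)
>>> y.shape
(11, 31)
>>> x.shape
(5, 5)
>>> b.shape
(31,)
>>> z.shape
(11, 31)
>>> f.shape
(31, 31)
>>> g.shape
()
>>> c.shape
(2, 37)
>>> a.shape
(11, 31)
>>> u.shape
()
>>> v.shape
(11, 31)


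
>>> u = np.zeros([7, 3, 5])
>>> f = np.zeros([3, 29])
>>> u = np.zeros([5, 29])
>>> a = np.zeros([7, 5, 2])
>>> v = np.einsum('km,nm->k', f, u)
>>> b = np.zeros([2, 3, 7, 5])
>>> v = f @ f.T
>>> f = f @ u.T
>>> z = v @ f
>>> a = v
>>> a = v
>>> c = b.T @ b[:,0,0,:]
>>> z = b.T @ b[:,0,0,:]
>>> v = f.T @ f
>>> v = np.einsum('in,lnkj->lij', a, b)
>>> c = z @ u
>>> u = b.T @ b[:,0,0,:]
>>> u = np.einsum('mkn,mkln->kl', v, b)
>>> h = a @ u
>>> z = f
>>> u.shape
(3, 7)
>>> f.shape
(3, 5)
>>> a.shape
(3, 3)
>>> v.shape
(2, 3, 5)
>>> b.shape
(2, 3, 7, 5)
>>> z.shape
(3, 5)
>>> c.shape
(5, 7, 3, 29)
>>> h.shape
(3, 7)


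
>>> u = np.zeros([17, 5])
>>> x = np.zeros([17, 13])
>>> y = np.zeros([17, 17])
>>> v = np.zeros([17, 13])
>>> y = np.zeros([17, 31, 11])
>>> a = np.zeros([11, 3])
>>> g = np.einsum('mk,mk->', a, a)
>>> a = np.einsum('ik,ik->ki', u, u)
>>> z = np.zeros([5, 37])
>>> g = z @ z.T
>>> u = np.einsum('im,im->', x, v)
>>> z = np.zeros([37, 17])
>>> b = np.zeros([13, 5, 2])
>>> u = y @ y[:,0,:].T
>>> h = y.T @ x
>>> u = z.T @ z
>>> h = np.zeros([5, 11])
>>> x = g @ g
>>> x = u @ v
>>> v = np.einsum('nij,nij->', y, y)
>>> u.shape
(17, 17)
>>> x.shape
(17, 13)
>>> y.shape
(17, 31, 11)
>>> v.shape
()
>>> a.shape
(5, 17)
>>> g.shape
(5, 5)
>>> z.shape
(37, 17)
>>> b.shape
(13, 5, 2)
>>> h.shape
(5, 11)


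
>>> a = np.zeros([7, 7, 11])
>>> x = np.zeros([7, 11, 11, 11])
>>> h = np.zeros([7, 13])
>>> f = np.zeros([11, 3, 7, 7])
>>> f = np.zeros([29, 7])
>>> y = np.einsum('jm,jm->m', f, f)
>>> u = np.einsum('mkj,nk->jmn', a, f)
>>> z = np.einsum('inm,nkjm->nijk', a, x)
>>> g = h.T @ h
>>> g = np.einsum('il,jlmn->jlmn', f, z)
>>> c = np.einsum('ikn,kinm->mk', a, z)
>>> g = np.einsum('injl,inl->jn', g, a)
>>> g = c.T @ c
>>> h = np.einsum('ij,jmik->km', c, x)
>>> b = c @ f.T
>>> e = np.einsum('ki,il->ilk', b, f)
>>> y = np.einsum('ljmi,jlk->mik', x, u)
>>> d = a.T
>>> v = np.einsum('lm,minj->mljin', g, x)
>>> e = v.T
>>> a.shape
(7, 7, 11)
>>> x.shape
(7, 11, 11, 11)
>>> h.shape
(11, 11)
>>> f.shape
(29, 7)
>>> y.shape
(11, 11, 29)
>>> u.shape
(11, 7, 29)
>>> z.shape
(7, 7, 11, 11)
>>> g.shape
(7, 7)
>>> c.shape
(11, 7)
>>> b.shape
(11, 29)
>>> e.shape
(11, 11, 11, 7, 7)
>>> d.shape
(11, 7, 7)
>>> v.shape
(7, 7, 11, 11, 11)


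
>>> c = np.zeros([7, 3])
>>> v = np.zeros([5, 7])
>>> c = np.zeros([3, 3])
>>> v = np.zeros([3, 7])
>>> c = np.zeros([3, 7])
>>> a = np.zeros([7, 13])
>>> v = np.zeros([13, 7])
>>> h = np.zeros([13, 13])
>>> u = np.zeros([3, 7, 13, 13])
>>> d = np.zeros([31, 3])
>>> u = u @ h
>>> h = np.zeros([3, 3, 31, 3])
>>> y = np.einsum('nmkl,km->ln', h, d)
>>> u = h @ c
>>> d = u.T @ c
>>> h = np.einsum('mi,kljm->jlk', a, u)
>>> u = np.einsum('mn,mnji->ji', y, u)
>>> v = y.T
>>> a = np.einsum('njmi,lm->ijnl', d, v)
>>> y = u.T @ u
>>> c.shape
(3, 7)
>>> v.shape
(3, 3)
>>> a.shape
(7, 31, 7, 3)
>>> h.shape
(31, 3, 3)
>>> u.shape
(31, 7)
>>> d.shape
(7, 31, 3, 7)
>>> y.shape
(7, 7)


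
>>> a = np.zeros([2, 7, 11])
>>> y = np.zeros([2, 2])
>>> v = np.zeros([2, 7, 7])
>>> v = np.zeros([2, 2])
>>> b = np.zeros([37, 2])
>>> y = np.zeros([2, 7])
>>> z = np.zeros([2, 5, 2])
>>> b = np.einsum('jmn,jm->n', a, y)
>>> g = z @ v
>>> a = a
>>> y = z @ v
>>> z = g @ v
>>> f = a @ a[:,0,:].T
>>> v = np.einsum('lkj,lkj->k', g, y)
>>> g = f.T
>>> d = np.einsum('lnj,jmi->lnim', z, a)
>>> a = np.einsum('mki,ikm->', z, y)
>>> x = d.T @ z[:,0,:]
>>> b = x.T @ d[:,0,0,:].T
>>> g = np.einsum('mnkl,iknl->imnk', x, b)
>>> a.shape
()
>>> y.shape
(2, 5, 2)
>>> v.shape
(5,)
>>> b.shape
(2, 5, 11, 2)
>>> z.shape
(2, 5, 2)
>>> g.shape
(2, 7, 11, 5)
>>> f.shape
(2, 7, 2)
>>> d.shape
(2, 5, 11, 7)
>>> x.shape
(7, 11, 5, 2)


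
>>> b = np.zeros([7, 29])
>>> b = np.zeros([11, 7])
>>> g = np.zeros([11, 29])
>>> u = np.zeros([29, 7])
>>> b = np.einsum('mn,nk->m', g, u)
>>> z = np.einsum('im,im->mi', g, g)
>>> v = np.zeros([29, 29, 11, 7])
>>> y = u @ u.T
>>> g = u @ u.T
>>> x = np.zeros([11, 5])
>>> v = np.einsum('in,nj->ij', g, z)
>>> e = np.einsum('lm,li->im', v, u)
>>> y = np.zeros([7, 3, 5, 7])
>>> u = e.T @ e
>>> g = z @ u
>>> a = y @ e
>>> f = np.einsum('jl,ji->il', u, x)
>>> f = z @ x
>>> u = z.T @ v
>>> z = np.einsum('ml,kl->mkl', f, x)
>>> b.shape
(11,)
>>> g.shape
(29, 11)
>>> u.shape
(11, 11)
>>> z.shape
(29, 11, 5)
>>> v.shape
(29, 11)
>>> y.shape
(7, 3, 5, 7)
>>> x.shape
(11, 5)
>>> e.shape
(7, 11)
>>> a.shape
(7, 3, 5, 11)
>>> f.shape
(29, 5)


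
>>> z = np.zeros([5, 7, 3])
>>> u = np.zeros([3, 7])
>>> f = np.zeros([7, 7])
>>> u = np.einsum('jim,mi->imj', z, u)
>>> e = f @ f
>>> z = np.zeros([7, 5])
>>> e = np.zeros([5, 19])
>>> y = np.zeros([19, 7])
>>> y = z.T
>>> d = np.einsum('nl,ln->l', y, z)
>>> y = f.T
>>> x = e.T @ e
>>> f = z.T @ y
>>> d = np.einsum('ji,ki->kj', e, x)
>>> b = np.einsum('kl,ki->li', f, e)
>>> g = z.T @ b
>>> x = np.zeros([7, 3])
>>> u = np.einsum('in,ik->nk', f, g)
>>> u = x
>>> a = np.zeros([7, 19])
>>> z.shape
(7, 5)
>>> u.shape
(7, 3)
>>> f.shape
(5, 7)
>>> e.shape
(5, 19)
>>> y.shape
(7, 7)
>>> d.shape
(19, 5)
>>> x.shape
(7, 3)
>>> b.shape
(7, 19)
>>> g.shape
(5, 19)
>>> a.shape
(7, 19)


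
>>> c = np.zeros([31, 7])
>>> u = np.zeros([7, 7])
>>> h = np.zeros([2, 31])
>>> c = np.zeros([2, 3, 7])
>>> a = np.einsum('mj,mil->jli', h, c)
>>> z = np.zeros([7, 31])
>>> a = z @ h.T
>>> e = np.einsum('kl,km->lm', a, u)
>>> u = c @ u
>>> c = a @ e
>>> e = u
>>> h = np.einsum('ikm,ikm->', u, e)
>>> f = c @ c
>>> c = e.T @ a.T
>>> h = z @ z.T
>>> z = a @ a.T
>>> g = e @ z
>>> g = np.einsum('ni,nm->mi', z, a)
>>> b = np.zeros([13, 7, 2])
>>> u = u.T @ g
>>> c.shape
(7, 3, 7)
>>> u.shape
(7, 3, 7)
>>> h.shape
(7, 7)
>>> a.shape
(7, 2)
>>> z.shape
(7, 7)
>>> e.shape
(2, 3, 7)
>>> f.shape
(7, 7)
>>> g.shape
(2, 7)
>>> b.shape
(13, 7, 2)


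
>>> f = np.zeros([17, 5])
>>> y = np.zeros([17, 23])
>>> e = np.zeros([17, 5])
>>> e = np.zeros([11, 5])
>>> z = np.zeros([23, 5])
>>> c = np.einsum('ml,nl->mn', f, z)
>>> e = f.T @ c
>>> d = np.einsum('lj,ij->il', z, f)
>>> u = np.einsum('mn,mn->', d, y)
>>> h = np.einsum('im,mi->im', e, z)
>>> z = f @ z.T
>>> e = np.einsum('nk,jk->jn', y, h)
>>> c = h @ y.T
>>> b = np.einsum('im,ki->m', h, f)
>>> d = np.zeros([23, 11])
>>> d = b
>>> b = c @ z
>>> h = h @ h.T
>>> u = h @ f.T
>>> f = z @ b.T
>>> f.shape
(17, 5)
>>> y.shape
(17, 23)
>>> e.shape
(5, 17)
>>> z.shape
(17, 23)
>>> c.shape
(5, 17)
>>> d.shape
(23,)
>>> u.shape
(5, 17)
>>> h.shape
(5, 5)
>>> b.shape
(5, 23)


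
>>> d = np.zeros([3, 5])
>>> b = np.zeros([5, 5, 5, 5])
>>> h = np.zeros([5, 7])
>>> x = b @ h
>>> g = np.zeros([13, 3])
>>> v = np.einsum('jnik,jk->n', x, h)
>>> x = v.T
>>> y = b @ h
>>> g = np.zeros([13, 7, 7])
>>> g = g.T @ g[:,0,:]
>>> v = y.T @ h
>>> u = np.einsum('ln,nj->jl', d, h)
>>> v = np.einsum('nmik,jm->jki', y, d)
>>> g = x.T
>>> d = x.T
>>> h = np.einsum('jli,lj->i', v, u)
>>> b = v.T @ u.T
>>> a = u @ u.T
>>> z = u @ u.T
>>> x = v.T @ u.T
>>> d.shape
(5,)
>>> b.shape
(5, 7, 7)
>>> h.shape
(5,)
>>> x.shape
(5, 7, 7)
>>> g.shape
(5,)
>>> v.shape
(3, 7, 5)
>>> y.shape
(5, 5, 5, 7)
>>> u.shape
(7, 3)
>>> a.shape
(7, 7)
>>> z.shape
(7, 7)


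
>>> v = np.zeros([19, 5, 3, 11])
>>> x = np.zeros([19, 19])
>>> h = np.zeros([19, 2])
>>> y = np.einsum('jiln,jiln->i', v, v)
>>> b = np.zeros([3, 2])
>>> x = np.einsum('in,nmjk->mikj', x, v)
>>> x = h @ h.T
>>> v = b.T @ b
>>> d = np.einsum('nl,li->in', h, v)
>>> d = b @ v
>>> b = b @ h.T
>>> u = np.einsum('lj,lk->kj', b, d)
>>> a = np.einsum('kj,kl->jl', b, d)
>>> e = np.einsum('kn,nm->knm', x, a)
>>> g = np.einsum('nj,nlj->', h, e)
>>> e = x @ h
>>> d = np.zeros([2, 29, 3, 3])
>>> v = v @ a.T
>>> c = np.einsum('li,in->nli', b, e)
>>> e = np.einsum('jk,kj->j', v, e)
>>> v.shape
(2, 19)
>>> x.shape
(19, 19)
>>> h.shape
(19, 2)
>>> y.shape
(5,)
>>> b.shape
(3, 19)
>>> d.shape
(2, 29, 3, 3)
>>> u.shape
(2, 19)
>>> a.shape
(19, 2)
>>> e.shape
(2,)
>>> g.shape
()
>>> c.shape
(2, 3, 19)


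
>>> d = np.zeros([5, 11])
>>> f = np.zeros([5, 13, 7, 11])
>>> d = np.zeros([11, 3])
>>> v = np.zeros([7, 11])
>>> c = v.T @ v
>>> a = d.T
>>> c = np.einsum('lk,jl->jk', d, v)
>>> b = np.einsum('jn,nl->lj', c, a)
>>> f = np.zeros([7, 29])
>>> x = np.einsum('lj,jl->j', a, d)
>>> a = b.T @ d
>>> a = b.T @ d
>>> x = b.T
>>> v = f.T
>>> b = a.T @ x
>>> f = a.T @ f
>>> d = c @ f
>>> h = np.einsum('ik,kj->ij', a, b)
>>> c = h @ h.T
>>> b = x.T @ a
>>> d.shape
(7, 29)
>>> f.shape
(3, 29)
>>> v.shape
(29, 7)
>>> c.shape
(7, 7)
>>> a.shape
(7, 3)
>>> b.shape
(11, 3)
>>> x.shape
(7, 11)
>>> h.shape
(7, 11)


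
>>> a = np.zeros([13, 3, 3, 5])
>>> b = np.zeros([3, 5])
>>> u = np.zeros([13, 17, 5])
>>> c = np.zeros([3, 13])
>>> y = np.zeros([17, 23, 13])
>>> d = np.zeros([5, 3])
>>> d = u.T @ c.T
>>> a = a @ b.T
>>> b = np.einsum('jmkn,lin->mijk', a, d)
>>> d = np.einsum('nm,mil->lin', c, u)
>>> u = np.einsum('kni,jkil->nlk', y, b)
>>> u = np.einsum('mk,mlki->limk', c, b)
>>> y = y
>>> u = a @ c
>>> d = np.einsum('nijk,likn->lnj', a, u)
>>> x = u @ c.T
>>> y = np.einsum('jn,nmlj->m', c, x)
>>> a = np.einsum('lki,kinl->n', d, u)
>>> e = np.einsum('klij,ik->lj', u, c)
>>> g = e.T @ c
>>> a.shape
(3,)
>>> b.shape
(3, 17, 13, 3)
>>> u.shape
(13, 3, 3, 13)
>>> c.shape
(3, 13)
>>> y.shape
(3,)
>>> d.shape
(13, 13, 3)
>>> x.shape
(13, 3, 3, 3)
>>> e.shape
(3, 13)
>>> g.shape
(13, 13)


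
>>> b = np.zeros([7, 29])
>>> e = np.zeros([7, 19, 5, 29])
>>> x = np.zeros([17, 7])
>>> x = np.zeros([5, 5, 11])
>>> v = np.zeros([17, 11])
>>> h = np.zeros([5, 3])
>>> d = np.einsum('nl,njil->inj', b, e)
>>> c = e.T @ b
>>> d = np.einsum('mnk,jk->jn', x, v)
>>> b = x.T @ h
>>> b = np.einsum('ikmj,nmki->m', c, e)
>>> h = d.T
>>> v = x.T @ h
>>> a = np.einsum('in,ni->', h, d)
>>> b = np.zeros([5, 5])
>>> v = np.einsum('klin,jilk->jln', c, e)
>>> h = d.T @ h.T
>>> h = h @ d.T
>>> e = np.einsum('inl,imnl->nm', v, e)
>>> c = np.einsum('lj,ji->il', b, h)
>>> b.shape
(5, 5)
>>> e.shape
(5, 19)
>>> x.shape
(5, 5, 11)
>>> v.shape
(7, 5, 29)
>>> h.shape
(5, 17)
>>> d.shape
(17, 5)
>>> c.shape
(17, 5)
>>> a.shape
()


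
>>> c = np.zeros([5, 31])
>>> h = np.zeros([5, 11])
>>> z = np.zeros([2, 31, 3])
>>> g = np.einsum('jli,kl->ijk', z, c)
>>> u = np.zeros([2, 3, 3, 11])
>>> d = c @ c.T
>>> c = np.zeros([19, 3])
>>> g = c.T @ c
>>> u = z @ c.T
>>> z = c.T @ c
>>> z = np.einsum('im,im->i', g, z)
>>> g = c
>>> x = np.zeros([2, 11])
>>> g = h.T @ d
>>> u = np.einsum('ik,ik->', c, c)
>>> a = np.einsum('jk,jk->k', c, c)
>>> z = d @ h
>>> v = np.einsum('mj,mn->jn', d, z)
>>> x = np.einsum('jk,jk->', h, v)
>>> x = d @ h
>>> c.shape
(19, 3)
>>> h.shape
(5, 11)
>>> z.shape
(5, 11)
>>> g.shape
(11, 5)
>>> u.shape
()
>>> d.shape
(5, 5)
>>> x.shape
(5, 11)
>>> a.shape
(3,)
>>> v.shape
(5, 11)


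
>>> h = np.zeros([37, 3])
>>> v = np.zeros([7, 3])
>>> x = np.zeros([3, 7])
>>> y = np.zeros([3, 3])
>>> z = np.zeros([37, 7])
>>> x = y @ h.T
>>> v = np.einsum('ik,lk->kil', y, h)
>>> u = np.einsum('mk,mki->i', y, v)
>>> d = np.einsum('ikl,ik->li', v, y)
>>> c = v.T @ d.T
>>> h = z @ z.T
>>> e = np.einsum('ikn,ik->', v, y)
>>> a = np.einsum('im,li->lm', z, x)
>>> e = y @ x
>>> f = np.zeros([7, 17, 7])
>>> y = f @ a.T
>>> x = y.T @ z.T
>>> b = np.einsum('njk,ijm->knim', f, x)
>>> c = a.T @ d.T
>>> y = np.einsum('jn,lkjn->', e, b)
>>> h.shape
(37, 37)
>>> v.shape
(3, 3, 37)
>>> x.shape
(3, 17, 37)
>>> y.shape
()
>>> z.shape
(37, 7)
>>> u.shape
(37,)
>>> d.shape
(37, 3)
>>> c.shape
(7, 37)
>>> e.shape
(3, 37)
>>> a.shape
(3, 7)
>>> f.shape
(7, 17, 7)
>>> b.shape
(7, 7, 3, 37)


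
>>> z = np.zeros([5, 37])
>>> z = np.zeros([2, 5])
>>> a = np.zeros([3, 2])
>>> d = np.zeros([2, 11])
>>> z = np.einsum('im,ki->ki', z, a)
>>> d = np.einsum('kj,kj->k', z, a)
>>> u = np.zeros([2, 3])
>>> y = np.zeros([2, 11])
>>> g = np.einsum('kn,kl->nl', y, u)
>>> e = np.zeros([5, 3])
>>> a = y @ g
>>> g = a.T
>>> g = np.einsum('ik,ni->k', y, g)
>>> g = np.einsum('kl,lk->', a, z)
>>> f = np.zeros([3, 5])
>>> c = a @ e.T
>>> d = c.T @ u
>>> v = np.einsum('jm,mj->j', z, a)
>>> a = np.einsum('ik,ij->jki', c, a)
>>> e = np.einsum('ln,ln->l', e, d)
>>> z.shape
(3, 2)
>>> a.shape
(3, 5, 2)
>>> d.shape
(5, 3)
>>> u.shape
(2, 3)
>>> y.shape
(2, 11)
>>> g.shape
()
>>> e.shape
(5,)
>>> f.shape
(3, 5)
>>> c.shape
(2, 5)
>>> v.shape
(3,)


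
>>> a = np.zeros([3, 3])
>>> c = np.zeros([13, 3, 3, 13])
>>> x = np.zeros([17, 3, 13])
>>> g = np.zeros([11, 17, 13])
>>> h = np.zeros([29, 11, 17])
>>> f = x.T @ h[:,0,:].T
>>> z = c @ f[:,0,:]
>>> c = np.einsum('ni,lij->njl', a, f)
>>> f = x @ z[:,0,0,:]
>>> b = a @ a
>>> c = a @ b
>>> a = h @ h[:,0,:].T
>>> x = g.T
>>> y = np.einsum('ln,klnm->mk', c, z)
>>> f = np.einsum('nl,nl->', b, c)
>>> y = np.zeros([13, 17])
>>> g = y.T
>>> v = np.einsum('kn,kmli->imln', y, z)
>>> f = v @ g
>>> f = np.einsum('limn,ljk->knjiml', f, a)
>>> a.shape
(29, 11, 29)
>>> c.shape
(3, 3)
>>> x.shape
(13, 17, 11)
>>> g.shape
(17, 13)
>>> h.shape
(29, 11, 17)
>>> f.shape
(29, 13, 11, 3, 3, 29)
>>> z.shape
(13, 3, 3, 29)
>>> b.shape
(3, 3)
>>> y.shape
(13, 17)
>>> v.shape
(29, 3, 3, 17)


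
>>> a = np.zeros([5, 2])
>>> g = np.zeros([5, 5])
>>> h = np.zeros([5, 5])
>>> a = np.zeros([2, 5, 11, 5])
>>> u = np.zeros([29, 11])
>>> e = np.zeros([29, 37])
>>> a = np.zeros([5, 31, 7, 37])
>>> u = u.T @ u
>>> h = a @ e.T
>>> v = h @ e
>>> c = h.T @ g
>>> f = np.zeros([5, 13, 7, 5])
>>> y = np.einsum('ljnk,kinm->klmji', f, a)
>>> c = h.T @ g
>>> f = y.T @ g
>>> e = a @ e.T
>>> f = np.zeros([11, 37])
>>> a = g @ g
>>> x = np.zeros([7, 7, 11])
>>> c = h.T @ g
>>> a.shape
(5, 5)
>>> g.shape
(5, 5)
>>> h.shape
(5, 31, 7, 29)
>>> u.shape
(11, 11)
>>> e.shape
(5, 31, 7, 29)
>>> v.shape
(5, 31, 7, 37)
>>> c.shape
(29, 7, 31, 5)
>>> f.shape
(11, 37)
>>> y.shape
(5, 5, 37, 13, 31)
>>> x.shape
(7, 7, 11)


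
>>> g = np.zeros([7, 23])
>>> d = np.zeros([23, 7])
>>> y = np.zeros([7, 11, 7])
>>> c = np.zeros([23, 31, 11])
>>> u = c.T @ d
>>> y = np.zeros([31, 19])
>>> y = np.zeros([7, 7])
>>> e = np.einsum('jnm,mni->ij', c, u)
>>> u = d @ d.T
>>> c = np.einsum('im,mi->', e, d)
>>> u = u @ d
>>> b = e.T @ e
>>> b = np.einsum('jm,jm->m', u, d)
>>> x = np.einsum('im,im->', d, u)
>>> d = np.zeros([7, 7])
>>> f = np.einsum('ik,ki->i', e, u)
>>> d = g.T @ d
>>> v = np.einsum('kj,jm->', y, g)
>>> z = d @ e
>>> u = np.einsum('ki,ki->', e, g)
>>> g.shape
(7, 23)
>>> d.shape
(23, 7)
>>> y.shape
(7, 7)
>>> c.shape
()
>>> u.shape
()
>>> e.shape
(7, 23)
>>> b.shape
(7,)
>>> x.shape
()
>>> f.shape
(7,)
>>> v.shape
()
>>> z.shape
(23, 23)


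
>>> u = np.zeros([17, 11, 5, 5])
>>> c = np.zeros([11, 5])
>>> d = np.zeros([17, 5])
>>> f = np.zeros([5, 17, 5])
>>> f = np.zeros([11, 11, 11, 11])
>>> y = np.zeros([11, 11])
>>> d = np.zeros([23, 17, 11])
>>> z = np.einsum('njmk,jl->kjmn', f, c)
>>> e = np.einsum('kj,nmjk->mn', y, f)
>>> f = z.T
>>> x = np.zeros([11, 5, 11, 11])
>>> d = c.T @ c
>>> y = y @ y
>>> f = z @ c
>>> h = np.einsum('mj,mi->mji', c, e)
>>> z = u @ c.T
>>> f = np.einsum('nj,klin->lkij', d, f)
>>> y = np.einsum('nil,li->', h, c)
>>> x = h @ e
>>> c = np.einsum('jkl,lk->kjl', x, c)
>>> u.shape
(17, 11, 5, 5)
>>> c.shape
(5, 11, 11)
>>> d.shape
(5, 5)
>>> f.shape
(11, 11, 11, 5)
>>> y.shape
()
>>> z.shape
(17, 11, 5, 11)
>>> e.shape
(11, 11)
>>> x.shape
(11, 5, 11)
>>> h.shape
(11, 5, 11)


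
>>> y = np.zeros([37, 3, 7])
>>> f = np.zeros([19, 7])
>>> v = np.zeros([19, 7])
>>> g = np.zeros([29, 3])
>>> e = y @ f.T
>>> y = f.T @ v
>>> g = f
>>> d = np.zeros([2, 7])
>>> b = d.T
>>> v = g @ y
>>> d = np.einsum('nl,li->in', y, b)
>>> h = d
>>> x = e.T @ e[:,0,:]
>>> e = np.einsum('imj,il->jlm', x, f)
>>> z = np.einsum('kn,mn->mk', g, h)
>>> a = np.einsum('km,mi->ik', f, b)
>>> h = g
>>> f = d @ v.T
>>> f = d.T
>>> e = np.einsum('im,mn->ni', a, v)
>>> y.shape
(7, 7)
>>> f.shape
(7, 2)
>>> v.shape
(19, 7)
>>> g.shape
(19, 7)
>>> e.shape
(7, 2)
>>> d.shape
(2, 7)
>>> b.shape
(7, 2)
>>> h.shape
(19, 7)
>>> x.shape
(19, 3, 19)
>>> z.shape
(2, 19)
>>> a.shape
(2, 19)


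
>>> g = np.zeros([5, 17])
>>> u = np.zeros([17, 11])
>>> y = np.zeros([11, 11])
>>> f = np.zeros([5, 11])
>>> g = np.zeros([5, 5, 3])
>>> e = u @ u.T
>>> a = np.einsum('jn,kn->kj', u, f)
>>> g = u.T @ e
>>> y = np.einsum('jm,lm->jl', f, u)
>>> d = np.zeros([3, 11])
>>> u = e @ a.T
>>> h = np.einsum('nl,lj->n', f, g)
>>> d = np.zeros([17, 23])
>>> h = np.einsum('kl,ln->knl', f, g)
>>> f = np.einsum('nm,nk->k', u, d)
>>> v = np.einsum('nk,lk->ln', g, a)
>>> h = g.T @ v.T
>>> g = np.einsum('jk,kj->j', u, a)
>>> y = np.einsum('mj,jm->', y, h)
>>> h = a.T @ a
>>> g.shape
(17,)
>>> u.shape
(17, 5)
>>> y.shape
()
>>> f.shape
(23,)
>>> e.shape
(17, 17)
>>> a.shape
(5, 17)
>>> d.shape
(17, 23)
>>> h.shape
(17, 17)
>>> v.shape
(5, 11)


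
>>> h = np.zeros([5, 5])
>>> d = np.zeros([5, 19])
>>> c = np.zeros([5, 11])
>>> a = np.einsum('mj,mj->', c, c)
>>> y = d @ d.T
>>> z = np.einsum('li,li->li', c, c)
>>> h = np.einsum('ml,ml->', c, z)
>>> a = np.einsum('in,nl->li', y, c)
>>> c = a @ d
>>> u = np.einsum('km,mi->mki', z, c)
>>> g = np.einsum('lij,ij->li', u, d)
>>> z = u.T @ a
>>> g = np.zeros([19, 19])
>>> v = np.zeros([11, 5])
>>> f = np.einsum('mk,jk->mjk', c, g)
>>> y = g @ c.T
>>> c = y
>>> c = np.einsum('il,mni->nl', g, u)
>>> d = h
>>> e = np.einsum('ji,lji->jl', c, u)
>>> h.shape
()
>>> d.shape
()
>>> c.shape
(5, 19)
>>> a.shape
(11, 5)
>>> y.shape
(19, 11)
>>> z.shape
(19, 5, 5)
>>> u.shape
(11, 5, 19)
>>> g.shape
(19, 19)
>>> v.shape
(11, 5)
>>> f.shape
(11, 19, 19)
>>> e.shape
(5, 11)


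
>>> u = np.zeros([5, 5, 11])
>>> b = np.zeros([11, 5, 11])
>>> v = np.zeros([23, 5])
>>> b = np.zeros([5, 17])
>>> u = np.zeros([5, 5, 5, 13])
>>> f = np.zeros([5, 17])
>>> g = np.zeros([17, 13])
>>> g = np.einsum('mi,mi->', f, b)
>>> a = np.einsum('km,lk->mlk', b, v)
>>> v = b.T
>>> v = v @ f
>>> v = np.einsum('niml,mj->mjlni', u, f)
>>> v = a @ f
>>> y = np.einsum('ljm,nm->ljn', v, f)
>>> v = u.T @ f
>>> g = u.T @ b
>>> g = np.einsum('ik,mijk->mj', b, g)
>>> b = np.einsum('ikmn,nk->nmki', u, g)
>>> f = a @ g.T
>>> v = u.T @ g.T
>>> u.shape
(5, 5, 5, 13)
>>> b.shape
(13, 5, 5, 5)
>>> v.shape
(13, 5, 5, 13)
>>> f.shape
(17, 23, 13)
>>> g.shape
(13, 5)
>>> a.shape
(17, 23, 5)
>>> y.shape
(17, 23, 5)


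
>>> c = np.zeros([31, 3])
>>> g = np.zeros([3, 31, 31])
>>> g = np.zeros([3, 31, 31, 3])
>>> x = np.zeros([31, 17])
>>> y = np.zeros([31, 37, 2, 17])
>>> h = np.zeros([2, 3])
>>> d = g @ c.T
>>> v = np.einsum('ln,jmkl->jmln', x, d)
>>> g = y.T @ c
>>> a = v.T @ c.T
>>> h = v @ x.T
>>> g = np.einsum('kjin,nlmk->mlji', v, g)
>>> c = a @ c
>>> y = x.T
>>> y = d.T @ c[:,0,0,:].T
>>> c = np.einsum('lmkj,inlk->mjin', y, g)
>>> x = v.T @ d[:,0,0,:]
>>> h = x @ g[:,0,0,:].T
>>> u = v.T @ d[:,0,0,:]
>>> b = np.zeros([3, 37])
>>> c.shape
(31, 17, 37, 2)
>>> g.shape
(37, 2, 31, 31)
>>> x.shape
(17, 31, 31, 31)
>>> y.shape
(31, 31, 31, 17)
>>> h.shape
(17, 31, 31, 37)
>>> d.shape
(3, 31, 31, 31)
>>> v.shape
(3, 31, 31, 17)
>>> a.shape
(17, 31, 31, 31)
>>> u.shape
(17, 31, 31, 31)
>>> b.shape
(3, 37)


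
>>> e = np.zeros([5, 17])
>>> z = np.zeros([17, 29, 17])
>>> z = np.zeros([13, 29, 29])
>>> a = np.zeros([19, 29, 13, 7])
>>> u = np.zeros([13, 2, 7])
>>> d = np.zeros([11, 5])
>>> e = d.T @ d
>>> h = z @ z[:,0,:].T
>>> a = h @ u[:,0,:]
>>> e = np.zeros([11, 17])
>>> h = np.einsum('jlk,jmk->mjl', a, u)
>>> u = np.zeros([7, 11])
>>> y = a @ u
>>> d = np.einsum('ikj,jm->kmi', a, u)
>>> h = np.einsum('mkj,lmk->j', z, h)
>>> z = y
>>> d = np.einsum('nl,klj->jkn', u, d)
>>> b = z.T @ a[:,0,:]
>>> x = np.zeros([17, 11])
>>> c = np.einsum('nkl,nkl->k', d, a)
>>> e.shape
(11, 17)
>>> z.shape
(13, 29, 11)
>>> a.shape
(13, 29, 7)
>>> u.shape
(7, 11)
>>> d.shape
(13, 29, 7)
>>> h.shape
(29,)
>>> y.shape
(13, 29, 11)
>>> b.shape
(11, 29, 7)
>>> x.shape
(17, 11)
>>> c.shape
(29,)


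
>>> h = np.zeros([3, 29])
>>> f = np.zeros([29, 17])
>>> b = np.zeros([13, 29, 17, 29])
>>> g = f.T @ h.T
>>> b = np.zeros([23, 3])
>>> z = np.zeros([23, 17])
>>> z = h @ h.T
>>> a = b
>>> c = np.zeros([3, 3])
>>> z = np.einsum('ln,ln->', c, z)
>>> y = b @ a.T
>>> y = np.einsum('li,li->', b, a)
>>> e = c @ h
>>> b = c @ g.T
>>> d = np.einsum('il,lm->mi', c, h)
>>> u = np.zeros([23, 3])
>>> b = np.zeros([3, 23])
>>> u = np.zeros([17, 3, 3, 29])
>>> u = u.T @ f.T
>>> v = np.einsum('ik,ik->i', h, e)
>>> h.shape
(3, 29)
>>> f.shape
(29, 17)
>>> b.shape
(3, 23)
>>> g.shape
(17, 3)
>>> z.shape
()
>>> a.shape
(23, 3)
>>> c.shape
(3, 3)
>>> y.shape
()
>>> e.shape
(3, 29)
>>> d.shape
(29, 3)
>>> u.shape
(29, 3, 3, 29)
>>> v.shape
(3,)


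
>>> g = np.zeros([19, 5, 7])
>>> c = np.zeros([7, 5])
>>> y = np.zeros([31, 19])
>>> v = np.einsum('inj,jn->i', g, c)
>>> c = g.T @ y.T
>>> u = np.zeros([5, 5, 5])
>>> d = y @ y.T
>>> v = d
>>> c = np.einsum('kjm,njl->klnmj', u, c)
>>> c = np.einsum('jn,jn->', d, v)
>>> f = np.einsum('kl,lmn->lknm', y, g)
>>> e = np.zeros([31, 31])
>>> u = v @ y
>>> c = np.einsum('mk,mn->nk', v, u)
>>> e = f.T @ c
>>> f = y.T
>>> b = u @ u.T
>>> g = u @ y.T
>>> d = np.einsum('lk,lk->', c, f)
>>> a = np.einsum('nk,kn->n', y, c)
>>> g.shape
(31, 31)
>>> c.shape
(19, 31)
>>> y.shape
(31, 19)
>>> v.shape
(31, 31)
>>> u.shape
(31, 19)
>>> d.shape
()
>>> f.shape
(19, 31)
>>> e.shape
(5, 7, 31, 31)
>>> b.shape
(31, 31)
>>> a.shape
(31,)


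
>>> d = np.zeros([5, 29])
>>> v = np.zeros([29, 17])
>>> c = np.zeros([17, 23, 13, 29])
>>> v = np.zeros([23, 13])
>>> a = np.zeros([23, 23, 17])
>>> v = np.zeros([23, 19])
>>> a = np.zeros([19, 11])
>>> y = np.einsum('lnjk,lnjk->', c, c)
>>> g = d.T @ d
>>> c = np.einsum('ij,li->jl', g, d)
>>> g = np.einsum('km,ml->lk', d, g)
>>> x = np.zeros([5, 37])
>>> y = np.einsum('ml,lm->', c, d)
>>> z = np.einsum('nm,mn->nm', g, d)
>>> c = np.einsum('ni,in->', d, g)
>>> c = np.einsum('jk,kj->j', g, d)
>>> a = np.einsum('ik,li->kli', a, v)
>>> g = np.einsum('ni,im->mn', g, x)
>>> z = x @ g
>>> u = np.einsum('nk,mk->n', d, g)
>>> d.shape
(5, 29)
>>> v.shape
(23, 19)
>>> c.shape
(29,)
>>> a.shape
(11, 23, 19)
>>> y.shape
()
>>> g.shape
(37, 29)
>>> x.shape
(5, 37)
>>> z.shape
(5, 29)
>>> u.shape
(5,)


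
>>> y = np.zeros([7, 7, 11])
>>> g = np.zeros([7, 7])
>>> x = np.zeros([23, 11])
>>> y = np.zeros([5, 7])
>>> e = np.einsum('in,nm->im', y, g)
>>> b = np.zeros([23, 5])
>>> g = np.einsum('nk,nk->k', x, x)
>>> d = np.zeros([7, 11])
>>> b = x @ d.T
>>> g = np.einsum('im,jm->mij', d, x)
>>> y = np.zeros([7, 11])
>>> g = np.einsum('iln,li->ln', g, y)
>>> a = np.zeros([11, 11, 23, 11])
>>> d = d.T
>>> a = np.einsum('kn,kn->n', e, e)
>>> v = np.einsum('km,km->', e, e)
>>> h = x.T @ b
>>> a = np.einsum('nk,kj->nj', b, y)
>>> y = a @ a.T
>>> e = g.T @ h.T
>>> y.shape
(23, 23)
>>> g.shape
(7, 23)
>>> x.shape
(23, 11)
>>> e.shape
(23, 11)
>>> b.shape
(23, 7)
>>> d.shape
(11, 7)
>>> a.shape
(23, 11)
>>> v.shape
()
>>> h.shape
(11, 7)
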